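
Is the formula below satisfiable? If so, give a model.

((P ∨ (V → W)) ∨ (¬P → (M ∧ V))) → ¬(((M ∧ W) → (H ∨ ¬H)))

M = False, V = True, P = False, W = False, H = False

  ((P ∨ (V → W)) ∨ (¬P → (M ∧ V))) → ¬(((M ∧ W) → (H ∨ ¬H))) = True
    (P ∨ (V → W)) ∨ (¬P → (M ∧ V)) = False
      P ∨ (V → W) = False
        V → W = False
      ¬P → (M ∧ V) = False
        ¬P = True
        M ∧ V = False
    ¬(((M ∧ W) → (H ∨ ¬H))) = False
      (M ∧ W) → (H ∨ ¬H) = True
        M ∧ W = False
        H ∨ ¬H = True
          ¬H = True
The formula evaluates to True.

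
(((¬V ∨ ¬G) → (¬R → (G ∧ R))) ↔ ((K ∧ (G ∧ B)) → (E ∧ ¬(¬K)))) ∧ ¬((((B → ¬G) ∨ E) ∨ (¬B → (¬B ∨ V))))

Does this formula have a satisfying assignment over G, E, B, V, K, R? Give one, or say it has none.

UNSATISFIABLE

The conjunct ¬((((B → ¬G) ∨ E) ∨ (¬B → (¬B ∨ V)))) is unsatisfiable on its own:
  B = True: this becomes ¬(((¬G ∨ E) ∨ True)) = False.
  B = False: this becomes ¬((True ∨ True)) = False.
So the whole conjunction is unsatisfiable.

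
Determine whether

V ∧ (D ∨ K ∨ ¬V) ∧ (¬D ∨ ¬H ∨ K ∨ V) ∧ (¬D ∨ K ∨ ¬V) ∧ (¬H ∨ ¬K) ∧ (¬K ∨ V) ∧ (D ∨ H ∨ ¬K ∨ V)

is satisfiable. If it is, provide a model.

Unit clause (V) forces V = True.
Try H = True:
  (¬H ∨ ¬K) forces K = False.
  (D ∨ K ∨ ¬V) forces D = True.
  clause (¬D ∨ K ∨ ¬V) is falsified — backtrack.
So H = False.
Try K = False:
  (D ∨ K ∨ ¬V) forces D = True.
  clause (¬D ∨ K ∨ ¬V) is falsified — backtrack.
So K = True.
Set D = False.
Check each clause:
  (V): V holds.
  (D ∨ K ∨ ¬V): K holds.
  (¬D ∨ ¬H ∨ K ∨ V): ¬D holds.
  (¬D ∨ K ∨ ¬V): ¬D holds.
  (¬H ∨ ¬K): ¬H holds.
  (¬K ∨ V): V holds.
  (D ∨ H ∨ ¬K ∨ V): V holds.
All clauses satisfied.

H: False, K: True, D: False, V: True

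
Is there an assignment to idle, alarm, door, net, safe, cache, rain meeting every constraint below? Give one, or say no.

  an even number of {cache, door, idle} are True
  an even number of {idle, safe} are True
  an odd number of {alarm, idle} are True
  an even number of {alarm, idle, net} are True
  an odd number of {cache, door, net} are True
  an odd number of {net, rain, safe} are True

idle = False, alarm = True, door = True, net = True, safe = False, cache = True, rain = False

{cache, door, idle}: 2 true → even ✓
{idle, safe}: 0 true → even ✓
{alarm, idle}: 1 true → odd ✓
{alarm, idle, net}: 2 true → even ✓
{cache, door, net}: 3 true → odd ✓
{net, rain, safe}: 1 true → odd ✓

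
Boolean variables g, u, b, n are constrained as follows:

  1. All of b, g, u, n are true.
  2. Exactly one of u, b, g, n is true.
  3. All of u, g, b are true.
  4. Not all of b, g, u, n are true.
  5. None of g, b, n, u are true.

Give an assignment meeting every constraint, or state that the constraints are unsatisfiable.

The formula is unsatisfiable.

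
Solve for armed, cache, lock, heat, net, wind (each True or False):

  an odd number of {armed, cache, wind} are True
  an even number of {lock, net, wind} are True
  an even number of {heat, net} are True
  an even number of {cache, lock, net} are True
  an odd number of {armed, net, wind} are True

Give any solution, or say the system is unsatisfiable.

armed=T, cache=F, lock=F, heat=F, net=F, wind=F

{armed, cache, wind}: 1 true → odd ✓
{lock, net, wind}: 0 true → even ✓
{heat, net}: 0 true → even ✓
{cache, lock, net}: 0 true → even ✓
{armed, net, wind}: 1 true → odd ✓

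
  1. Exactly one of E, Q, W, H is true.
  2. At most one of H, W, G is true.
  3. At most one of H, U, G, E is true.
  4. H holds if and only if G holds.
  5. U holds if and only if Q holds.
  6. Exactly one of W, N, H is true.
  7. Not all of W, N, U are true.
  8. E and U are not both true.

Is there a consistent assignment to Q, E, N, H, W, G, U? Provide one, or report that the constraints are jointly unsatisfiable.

Q=F, E=F, N=F, H=F, W=T, G=F, U=F

  (1) {E, Q, W, H}: 1 true — exactly one ✓
  (2) {H, W, G}: 1 true — at most one ✓
  (3) {H, U, G, E}: 0 true — at most one ✓
  (4) H=F, G=F — same ✓
  (5) U=F, Q=F — same ✓
  (6) {W, N, H}: 1 true — exactly one ✓
  (7) {W, N, U}: 1/3 true — not all ✓
  (8) E=F, U=F — not both ✓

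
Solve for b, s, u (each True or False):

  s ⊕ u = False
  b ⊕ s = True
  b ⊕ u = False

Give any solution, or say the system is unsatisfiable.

Adding constraints 1, 2, 3 mod 2: every variable appears an even number of times on the left, so the left side is 0.
But the right sides sum to 1 (mod 2). 0 ≠ 1 — the system is inconsistent.

The formula is unsatisfiable.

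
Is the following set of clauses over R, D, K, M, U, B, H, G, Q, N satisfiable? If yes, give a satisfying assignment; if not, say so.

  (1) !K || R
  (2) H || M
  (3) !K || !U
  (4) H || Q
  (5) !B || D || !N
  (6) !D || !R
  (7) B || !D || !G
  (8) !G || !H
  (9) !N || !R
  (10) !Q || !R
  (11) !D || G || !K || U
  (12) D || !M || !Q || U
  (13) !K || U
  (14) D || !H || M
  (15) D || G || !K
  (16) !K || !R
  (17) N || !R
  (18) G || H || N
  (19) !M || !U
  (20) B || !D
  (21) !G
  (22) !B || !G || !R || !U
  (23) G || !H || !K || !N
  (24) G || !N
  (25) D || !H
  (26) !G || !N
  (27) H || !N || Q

R = False; D = True; K = False; M = True; U = False; B = True; H = True; G = False; Q = False; N = False

Unit clause (!G) forces G = False.
In (G || !N) only !N is left, so N = False.
In (N || !R) only !R is left, so R = False.
In (G || H || N) only H is left, so H = True.
In (D || !H) only D is left, so D = True.
In (!K || R) only !K is left, so K = False.
In (B || !D) only B is left, so B = True.
Set M = True.
  then (!M || !U) forces U = False.
Set Q = False.
All clauses satisfied.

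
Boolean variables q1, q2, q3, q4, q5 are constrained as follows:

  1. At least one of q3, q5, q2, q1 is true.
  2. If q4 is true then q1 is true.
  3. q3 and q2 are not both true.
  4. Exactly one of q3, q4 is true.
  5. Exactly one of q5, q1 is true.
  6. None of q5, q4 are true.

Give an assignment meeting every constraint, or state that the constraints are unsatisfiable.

q1=T, q2=F, q3=T, q4=F, q5=F

  (1) {q3, q5, q2, q1}: 2 true — at least one ✓
  (2) q4=F ⇒ q1: vacuous ✓
  (3) q3=T, q2=F — not both ✓
  (4) {q3, q4}: 1 true — exactly one ✓
  (5) {q5, q1}: 1 true — exactly one ✓
  (6) {q5, q4}: 0 true — none ✓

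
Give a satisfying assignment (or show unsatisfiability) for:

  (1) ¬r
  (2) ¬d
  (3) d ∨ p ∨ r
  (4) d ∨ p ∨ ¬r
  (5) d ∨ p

d = False, r = False, p = True

Unit clause (¬r) forces r = False.
Unit clause (¬d) forces d = False.
In (d ∨ p ∨ r) only p is left, so p = True.
Check each clause:
  (¬r): ¬r holds.
  (¬d): ¬d holds.
  (d ∨ p ∨ r): p holds.
  (d ∨ p ∨ ¬r): p holds.
  (d ∨ p): p holds.
All clauses satisfied.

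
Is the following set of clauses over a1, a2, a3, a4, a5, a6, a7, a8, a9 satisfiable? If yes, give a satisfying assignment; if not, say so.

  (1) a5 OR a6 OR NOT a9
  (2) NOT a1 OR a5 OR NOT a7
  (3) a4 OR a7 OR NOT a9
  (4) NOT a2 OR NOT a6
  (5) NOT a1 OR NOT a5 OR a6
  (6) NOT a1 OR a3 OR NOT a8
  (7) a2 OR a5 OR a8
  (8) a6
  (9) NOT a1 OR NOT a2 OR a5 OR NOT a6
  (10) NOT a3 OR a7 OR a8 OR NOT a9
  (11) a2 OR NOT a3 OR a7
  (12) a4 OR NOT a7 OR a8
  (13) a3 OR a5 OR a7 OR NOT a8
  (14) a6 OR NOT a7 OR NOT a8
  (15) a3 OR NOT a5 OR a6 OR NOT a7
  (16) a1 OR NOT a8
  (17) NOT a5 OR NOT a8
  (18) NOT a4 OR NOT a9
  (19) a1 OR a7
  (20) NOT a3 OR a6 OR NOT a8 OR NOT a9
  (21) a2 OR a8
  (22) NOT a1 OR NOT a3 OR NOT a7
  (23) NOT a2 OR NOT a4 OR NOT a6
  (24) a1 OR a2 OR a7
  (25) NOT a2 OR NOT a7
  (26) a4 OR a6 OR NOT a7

Unsatisfiable

Case a6 = True:
  (NOT a2 OR NOT a6) forces a2 = False.
  (a2 OR a8) forces a8 = True.
  (a1 OR NOT a8) forces a1 = True.
  (NOT a1 OR a3 OR NOT a8) forces a3 = True.
  (a2 OR NOT a3 OR a7) forces a7 = True.
  Clause (NOT a1 OR NOT a3 OR NOT a7) is falsified — contradiction.
Case a6 = False:
  Clause (a6) is falsified — contradiction.
Both cases fail, so the formula is unsatisfiable.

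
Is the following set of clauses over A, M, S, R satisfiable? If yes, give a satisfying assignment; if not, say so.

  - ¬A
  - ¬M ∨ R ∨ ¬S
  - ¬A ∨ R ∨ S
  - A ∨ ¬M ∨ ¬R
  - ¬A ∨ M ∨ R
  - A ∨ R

Unit clause (¬A) forces A = False.
In (A ∨ R) only R is left, so R = True.
In (A ∨ ¬M ∨ ¬R) only ¬M is left, so M = False.
Set S = False.
Check each clause:
  (¬A): ¬A holds.
  (¬M ∨ R ∨ ¬S): ¬M holds.
  (¬A ∨ R ∨ S): ¬A holds.
  (A ∨ ¬M ∨ ¬R): ¬M holds.
  (¬A ∨ M ∨ R): ¬A holds.
  (A ∨ R): R holds.
All clauses satisfied.

A=F; M=F; S=F; R=T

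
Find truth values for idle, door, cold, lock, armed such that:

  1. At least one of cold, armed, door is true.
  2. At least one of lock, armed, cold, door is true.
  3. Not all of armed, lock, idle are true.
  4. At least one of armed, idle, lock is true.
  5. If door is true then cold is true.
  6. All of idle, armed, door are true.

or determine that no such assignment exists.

idle = True, door = True, cold = True, lock = False, armed = True

  (1) {cold, armed, door}: 3 true — at least one ✓
  (2) {lock, armed, cold, door}: 3 true — at least one ✓
  (3) {armed, lock, idle}: 2/3 true — not all ✓
  (4) {armed, idle, lock}: 2 true — at least one ✓
  (5) door=T ⇒ cold: T ✓
  (6) {idle, armed, door}: all 3 true ✓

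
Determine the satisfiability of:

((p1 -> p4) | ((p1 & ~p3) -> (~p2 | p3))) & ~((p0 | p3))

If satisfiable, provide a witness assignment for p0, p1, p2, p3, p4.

p0 = False, p1 = True, p2 = True, p3 = False, p4 = True

  (p1 -> p4) | ((p1 & ~p3) -> (~p2 | p3)) = True
    p1 -> p4 = True
    (p1 & ~p3) -> (~p2 | p3) = False
      p1 & ~p3 = True
        ~p3 = True
      ~p2 | p3 = False
        ~p2 = False
  ~((p0 | p3)) = True
    p0 | p3 = False
Both conjuncts True, so the formula holds.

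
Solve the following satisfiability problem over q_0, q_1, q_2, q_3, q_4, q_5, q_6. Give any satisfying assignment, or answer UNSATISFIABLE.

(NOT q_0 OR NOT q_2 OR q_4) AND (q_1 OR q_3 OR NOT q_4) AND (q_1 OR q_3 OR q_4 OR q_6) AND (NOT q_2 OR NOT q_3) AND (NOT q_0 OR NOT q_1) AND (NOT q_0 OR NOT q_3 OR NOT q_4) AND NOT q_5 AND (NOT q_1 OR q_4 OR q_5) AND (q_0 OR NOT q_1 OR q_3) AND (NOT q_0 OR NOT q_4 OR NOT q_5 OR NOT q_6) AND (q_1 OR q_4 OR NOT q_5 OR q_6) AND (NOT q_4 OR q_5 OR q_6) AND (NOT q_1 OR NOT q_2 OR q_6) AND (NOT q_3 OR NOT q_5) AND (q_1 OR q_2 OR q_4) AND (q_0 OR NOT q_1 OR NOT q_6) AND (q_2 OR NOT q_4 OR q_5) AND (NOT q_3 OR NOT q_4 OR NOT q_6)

Unit clause (NOT q_5) forces q_5 = False.
Set q_0 = False.
Try q_1 = True:
  (NOT q_1 OR q_4 OR q_5) forces q_4 = True.
  (q_0 OR NOT q_1 OR q_3) forces q_3 = True.
  (NOT q_2 OR NOT q_3) forces q_2 = False.
  clause (q_2 OR NOT q_4 OR q_5) is falsified — backtrack.
So q_1 = False.
Set q_2 = True.
  then (NOT q_2 OR NOT q_3) forces q_3 = False.
  then (q_1 OR q_3 OR NOT q_4) forces q_4 = False.
  then (q_1 OR q_3 OR q_4 OR q_6) forces q_6 = True.
All clauses satisfied.

q_0 = False, q_1 = False, q_2 = True, q_3 = False, q_4 = False, q_5 = False, q_6 = True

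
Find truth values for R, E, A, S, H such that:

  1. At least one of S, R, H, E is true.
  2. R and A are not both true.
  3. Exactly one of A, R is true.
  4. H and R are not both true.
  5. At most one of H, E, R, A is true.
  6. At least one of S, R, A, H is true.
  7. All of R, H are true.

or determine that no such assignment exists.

Unsatisfiable

Case H = True:
  (4) with H=T forces R = False.
  Constraint (7) is violated (R=F) — contradiction.
Case H = False:
  Constraint (7) is violated (H=F) — contradiction.
Both cases fail — unsatisfiable.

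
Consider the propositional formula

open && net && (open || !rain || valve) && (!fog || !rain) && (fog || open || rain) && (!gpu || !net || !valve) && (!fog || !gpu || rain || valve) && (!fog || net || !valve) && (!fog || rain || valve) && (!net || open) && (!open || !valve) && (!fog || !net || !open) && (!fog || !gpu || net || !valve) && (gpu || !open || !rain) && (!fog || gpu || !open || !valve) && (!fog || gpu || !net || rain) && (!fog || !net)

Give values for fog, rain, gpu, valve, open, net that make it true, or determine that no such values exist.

Unit clause (open) forces open = True.
Unit clause (net) forces net = True.
In (!open || !valve) only !valve is left, so valve = False.
In (!fog || !net || !open) only !fog is left, so fog = False.
Set rain = True.
  then (gpu || !open || !rain) forces gpu = True.
All clauses satisfied.

fog: False, rain: True, gpu: True, valve: False, open: True, net: True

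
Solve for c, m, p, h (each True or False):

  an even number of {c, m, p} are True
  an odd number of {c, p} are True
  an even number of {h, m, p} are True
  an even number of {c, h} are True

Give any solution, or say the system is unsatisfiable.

c = False, m = True, p = True, h = False

{c, m, p}: 2 true → even ✓
{c, p}: 1 true → odd ✓
{h, m, p}: 2 true → even ✓
{c, h}: 0 true → even ✓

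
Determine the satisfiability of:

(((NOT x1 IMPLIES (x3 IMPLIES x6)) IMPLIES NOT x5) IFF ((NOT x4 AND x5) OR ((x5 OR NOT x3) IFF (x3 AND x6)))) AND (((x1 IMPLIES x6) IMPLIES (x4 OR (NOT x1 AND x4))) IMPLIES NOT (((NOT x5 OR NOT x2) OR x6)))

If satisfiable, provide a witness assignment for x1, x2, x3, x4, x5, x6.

x1: False; x2: False; x3: True; x4: False; x5: True; x6: False

  ((NOT x1 IMPLIES (x3 IMPLIES x6)) IMPLIES NOT x5) IFF ((NOT x4 AND x5) OR ((x5 OR NOT x3) IFF (x3 AND x6))) = True
    (NOT x1 IMPLIES (x3 IMPLIES x6)) IMPLIES NOT x5 = True
      NOT x1 IMPLIES (x3 IMPLIES x6) = False
        NOT x1 = True
        x3 IMPLIES x6 = False
      NOT x5 = False
    (NOT x4 AND x5) OR ((x5 OR NOT x3) IFF (x3 AND x6)) = True
      NOT x4 AND x5 = True
        NOT x4 = True
      (x5 OR NOT x3) IFF (x3 AND x6) = False
        x5 OR NOT x3 = True
          NOT x3 = False
        x3 AND x6 = False
  ((x1 IMPLIES x6) IMPLIES (x4 OR (NOT x1 AND x4))) IMPLIES NOT (((NOT x5 OR NOT x2) OR x6)) = True
    (x1 IMPLIES x6) IMPLIES (x4 OR (NOT x1 AND x4)) = False
      x1 IMPLIES x6 = True
      x4 OR (NOT x1 AND x4) = False
        NOT x1 AND x4 = False
          NOT x1 = True
    NOT (((NOT x5 OR NOT x2) OR x6)) = False
      (NOT x5 OR NOT x2) OR x6 = True
        NOT x5 OR NOT x2 = True
          NOT x5 = False
          NOT x2 = True
Both conjuncts True, so the formula holds.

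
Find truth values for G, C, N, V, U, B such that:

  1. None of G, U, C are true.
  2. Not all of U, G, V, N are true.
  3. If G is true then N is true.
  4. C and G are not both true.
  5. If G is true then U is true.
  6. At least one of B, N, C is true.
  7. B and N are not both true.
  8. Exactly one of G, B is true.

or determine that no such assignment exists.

G = False; C = False; N = False; V = False; U = False; B = True

  (1) {G, U, C}: 0 true — none ✓
  (2) {U, G, V, N}: 0/4 true — not all ✓
  (3) G=F ⇒ N: vacuous ✓
  (4) C=F, G=F — not both ✓
  (5) G=F ⇒ U: vacuous ✓
  (6) {B, N, C}: 1 true — at least one ✓
  (7) B=T, N=F — not both ✓
  (8) {G, B}: 1 true — exactly one ✓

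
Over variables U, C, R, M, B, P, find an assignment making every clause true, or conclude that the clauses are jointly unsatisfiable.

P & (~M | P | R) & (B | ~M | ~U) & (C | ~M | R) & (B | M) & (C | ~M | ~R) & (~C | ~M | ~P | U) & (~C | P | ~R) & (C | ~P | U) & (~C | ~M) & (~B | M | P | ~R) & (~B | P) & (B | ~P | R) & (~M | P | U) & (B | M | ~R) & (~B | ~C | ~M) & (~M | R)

U = True; C = False; R = True; M = False; B = True; P = True

Unit clause (P) forces P = True.
Set U = True.
Set C = False.
Set R = True.
  then (C | ~M | ~R) forces M = False.
  then (B | M | ~R) forces B = True.
All clauses satisfied.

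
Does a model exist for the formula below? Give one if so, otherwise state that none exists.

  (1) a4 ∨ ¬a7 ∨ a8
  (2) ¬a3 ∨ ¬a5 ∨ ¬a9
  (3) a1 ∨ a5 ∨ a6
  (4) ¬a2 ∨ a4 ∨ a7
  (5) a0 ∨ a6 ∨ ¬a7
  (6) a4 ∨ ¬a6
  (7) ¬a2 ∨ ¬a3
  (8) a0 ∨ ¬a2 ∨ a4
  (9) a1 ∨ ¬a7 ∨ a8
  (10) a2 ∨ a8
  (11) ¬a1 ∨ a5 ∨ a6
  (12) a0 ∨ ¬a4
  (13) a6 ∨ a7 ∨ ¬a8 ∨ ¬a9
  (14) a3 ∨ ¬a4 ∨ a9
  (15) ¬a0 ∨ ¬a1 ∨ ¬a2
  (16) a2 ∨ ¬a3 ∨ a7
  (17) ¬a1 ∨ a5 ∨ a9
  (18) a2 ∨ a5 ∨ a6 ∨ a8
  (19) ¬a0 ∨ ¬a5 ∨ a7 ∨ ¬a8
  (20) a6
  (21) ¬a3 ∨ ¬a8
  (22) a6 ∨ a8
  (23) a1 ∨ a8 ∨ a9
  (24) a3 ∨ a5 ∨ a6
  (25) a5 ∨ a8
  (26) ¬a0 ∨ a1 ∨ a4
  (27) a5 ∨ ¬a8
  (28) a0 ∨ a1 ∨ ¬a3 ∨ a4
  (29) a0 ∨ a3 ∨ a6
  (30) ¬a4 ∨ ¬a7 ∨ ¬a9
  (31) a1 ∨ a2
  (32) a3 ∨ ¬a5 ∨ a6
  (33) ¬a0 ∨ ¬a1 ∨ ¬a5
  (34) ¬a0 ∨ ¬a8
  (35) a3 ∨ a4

Unit clause (a6) forces a6 = True.
In (a4 ∨ ¬a6) only a4 is left, so a4 = True.
In (a0 ∨ ¬a4) only a0 is left, so a0 = True.
In (¬a0 ∨ ¬a8) only ¬a8 is left, so a8 = False.
In (a2 ∨ a8) only a2 is left, so a2 = True.
In (¬a0 ∨ ¬a1 ∨ ¬a2) only ¬a1 is left, so a1 = False.
In (a1 ∨ a8 ∨ a9) only a9 is left, so a9 = True.
In (a5 ∨ a8) only a5 is left, so a5 = True.
In (¬a4 ∨ ¬a7 ∨ ¬a9) only ¬a7 is left, so a7 = False.
In (¬a3 ∨ ¬a5 ∨ ¬a9) only ¬a3 is left, so a3 = False.
All clauses satisfied.

a0=T; a1=F; a2=T; a3=F; a4=T; a5=T; a6=T; a7=F; a8=F; a9=T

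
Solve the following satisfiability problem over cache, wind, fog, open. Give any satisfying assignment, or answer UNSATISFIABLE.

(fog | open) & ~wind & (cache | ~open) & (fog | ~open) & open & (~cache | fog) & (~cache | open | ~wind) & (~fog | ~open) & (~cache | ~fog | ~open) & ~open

No satisfying assignment exists.

Case open = True:
  Clause (~open) is falsified — contradiction.
Case open = False:
  Clause (open) is falsified — contradiction.
Both cases fail, so the formula is unsatisfiable.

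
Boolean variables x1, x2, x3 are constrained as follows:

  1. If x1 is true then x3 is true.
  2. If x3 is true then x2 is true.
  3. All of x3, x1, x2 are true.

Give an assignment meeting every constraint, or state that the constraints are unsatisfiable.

x1: True, x2: True, x3: True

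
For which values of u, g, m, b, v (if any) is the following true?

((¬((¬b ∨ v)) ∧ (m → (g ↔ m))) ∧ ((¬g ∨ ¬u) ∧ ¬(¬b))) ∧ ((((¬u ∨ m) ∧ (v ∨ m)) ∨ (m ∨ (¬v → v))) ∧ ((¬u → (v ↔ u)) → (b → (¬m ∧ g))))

No satisfying assignment exists.

Case v = True: the conjunct ¬((¬b ∨ v)) becomes ¬((¬b ∨ True)) = False.
Case v = False: the formula simplifies to ((¬(¬b) ∧ (m → (g ↔ m))) ∧ ((¬g ∨ ¬u) ∧ ¬(¬b))) ∧ ((((¬u ∨ m) ∧ m) ∨ m) ∧ ((¬u → ¬u) → (b → (¬m ∧ g)))).
  m = True: simplifies to ((¬(¬b) ∧ g) ∧ ((¬g ∨ ¬u) ∧ ¬(¬b))) ∧ ((¬u → ¬u) → ¬b).
    b = True: simplifies to (g ∧ (¬g ∨ ¬u)) ∧ ¬((¬u → ¬u)).
      u = True: the conjunct ¬((¬u → ¬u)) becomes ¬((False → False)) = False.
      u = False: the conjunct ¬((¬u → ¬u)) becomes ¬((True → True)) = False.
    b = False: the conjunct ¬(¬b) becomes ¬(¬False) = False.
  m = False: the conjunct ((¬u ∨ m) ∧ m) ∨ m becomes (¬u ∧ False) ∨ False = False.
Both cases fail — unsatisfiable.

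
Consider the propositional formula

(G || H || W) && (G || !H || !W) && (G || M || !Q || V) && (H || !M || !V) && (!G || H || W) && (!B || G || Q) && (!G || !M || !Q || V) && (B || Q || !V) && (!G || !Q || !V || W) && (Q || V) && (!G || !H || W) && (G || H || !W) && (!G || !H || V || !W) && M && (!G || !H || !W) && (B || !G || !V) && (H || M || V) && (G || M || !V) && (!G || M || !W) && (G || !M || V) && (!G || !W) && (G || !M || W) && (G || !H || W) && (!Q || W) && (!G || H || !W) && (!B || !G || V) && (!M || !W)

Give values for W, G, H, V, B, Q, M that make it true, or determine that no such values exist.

UNSATISFIABLE

Case M = True:
  (!M || !W) forces W = False.
  (G || !M || W) forces G = True.
  (!G || H || W) forces H = True.
  Clause (!G || !H || W) is falsified — contradiction.
Case M = False:
  Clause (M) is falsified — contradiction.
Both cases fail, so the formula is unsatisfiable.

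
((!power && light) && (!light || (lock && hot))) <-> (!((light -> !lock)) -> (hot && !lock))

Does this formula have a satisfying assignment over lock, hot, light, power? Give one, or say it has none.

lock=T, hot=F, light=T, power=T

  ((!power && light) && (!light || (lock && hot))) <-> (!((light -> !lock)) -> (hot && !lock)) = True
    (!power && light) && (!light || (lock && hot)) = False
      !power && light = False
        !power = False
      !light || (lock && hot) = False
        !light = False
        lock && hot = False
    !((light -> !lock)) -> (hot && !lock) = False
      !((light -> !lock)) = True
        light -> !lock = False
          !lock = False
      hot && !lock = False
        !lock = False
The formula evaluates to True.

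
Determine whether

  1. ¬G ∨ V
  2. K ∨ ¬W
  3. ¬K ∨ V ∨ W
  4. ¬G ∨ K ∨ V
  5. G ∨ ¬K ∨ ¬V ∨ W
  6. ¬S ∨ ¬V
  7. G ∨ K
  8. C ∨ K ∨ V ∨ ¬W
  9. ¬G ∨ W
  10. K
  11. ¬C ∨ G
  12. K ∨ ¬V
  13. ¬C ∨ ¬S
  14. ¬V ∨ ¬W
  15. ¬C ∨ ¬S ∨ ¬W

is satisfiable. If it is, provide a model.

V = False; W = True; K = True; C = False; S = True; G = False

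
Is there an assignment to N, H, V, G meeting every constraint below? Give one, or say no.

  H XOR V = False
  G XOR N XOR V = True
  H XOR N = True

N = False; H = True; V = True; G = False

H XOR V = T XOR T = False ✓
G XOR N XOR V = F XOR F XOR T = True ✓
H XOR N = T XOR F = True ✓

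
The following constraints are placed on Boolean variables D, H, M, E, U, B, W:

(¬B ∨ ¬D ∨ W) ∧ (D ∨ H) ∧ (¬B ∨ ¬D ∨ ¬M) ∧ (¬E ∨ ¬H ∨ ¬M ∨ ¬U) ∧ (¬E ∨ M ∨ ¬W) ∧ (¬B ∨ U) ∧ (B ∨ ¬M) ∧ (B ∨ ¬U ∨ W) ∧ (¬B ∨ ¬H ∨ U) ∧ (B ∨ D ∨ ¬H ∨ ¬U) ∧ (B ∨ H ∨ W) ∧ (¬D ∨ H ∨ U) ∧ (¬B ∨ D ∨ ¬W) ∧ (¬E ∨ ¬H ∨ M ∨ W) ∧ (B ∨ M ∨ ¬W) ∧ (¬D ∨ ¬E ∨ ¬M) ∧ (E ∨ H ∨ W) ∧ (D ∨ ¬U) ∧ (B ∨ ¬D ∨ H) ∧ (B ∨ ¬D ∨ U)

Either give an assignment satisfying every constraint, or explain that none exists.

Set D = False.
  then (D ∨ H) forces H = True.
  then (D ∨ ¬U) forces U = False.
  then (¬B ∨ U) forces B = False.
  then (B ∨ ¬M) forces M = False.
  then (B ∨ M ∨ ¬W) forces W = False.
  then (¬E ∨ ¬H ∨ M ∨ W) forces E = False.
All clauses satisfied.

D = False, H = True, M = False, E = False, U = False, B = False, W = False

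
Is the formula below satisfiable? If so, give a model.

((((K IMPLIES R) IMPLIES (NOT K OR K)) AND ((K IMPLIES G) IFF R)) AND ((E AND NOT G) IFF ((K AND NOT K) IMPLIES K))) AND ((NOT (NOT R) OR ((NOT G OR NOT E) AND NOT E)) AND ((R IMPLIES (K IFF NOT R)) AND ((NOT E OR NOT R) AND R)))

Case R = True: the formula simplifies to (((NOT K OR K) AND (K IMPLIES G)) AND ((E AND NOT G) IFF ((K AND NOT K) IMPLIES K))) AND (NOT K AND NOT E).
  K = True: the conjunct NOT K is False.
  K = False: simplifies to (E AND NOT G) AND NOT E.
    E = True: the conjunct NOT E is False.
    E = False: the conjunct E is False.
Case R = False: the conjunct R is False.
Both cases fail — unsatisfiable.

Unsatisfiable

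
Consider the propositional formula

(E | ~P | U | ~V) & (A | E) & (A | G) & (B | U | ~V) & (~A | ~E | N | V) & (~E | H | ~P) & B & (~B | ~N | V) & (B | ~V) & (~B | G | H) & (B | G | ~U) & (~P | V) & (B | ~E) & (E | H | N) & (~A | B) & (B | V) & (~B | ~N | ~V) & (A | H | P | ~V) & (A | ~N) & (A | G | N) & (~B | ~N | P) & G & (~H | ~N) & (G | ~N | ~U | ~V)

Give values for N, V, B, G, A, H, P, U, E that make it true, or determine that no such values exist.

N=F; V=T; B=T; G=T; A=T; H=F; P=F; U=T; E=T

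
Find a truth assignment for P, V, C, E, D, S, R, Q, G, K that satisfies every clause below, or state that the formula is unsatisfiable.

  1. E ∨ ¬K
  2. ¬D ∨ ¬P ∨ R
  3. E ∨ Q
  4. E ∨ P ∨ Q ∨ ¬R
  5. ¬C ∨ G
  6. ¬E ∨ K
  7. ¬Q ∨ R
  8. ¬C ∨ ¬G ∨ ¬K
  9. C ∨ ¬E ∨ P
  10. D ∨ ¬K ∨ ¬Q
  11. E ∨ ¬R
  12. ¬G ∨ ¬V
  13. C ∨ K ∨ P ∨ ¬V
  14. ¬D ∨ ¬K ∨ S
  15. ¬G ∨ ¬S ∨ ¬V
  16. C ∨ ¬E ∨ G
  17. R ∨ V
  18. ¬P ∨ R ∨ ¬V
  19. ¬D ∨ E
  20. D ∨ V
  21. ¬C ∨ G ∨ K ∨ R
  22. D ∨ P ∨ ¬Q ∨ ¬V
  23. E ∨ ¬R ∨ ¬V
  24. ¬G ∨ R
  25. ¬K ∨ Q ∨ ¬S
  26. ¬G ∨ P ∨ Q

P: True, V: False, C: False, E: True, D: True, S: True, R: True, Q: True, G: True, K: True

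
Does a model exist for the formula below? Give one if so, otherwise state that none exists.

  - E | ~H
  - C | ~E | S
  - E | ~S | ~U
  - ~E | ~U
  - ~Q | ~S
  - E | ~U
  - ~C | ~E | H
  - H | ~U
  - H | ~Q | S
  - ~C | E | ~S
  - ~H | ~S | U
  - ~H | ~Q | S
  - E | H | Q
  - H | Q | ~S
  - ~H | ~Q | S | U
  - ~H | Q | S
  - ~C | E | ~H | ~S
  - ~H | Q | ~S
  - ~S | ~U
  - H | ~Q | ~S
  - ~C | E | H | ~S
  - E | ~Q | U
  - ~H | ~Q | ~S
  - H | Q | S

Case S = True:
  (~Q | ~S) forces Q = False.
  (H | Q | ~S) forces H = True.
  Clause (~H | Q | ~S) is falsified — contradiction.
Case S = False:
  If H = True:
    (E | ~H) forces E = True.
    (C | ~E | S) forces C = True.
    (~E | ~U) forces U = False.
    (~H | ~Q | S) forces Q = False.
    clause (~H | Q | S) is falsified.
  If H = False:
    (H | ~U) forces U = False.
    (H | ~Q | S) forces Q = False.
    clause (H | Q | S) is falsified.
  Every sub-case reaches a contradiction.
Both cases fail, so the formula is unsatisfiable.

UNSATISFIABLE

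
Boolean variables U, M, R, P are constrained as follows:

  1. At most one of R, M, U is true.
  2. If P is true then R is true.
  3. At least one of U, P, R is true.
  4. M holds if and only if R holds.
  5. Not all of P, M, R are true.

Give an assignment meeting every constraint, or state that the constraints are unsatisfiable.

U: True, M: False, R: False, P: False

  (1) {R, M, U}: 1 true — at most one ✓
  (2) P=F ⇒ R: vacuous ✓
  (3) {U, P, R}: 1 true — at least one ✓
  (4) M=F, R=F — same ✓
  (5) {P, M, R}: 0/3 true — not all ✓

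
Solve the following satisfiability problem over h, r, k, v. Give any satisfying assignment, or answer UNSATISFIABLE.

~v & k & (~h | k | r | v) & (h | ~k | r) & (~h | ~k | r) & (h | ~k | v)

Unit clause (~v) forces v = False.
Unit clause (k) forces k = True.
In (h | ~k | v) only h is left, so h = True.
In (~h | ~k | r) only r is left, so r = True.
Check each clause:
  (~v): ~v holds.
  (k): k holds.
  (~h | k | r | v): k holds.
  (h | ~k | r): h holds.
  (~h | ~k | r): r holds.
  (h | ~k | v): h holds.
All clauses satisfied.

h=T; r=T; k=T; v=F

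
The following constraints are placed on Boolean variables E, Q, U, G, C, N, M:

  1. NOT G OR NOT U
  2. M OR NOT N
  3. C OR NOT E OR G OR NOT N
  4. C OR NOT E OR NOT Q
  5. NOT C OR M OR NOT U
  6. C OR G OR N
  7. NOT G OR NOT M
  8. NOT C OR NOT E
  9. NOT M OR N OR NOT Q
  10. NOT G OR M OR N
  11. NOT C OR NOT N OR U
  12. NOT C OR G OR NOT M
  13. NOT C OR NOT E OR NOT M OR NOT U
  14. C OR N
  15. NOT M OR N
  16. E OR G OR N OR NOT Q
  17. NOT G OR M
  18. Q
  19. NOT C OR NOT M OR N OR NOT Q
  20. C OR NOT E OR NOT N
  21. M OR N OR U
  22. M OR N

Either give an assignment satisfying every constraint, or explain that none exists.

E = False; Q = True; U = True; G = False; C = False; N = True; M = True

Unit clause (Q) forces Q = True.
Try E = True:
  (C OR NOT E OR NOT Q) forces C = True.
  clause (NOT C OR NOT E) is falsified — backtrack.
So E = False.
Set U = True.
  then (NOT G OR NOT U) forces G = False.
  then (E OR G OR N OR NOT Q) forces N = True.
  then (M OR NOT N) forces M = True.
  then (NOT C OR G OR NOT M) forces C = False.
All clauses satisfied.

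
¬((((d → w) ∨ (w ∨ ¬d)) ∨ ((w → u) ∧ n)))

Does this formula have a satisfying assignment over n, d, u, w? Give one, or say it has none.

n = False, d = True, u = True, w = False

  ¬((((d → w) ∨ (w ∨ ¬d)) ∨ ((w → u) ∧ n))) = True
    ((d → w) ∨ (w ∨ ¬d)) ∨ ((w → u) ∧ n) = False
      (d → w) ∨ (w ∨ ¬d) = False
        d → w = False
        w ∨ ¬d = False
          ¬d = False
      (w → u) ∧ n = False
        w → u = True
The formula evaluates to True.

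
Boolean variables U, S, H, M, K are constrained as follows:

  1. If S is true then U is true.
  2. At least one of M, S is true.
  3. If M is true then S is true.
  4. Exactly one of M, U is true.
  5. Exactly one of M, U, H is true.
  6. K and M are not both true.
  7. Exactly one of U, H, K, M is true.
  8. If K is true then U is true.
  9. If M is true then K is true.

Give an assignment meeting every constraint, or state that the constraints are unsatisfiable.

U = True; S = True; H = False; M = False; K = False

  (1) S=T ⇒ U: T ✓
  (2) {M, S}: 1 true — at least one ✓
  (3) M=F ⇒ S: vacuous ✓
  (4) {M, U}: 1 true — exactly one ✓
  (5) {M, U, H}: 1 true — exactly one ✓
  (6) K=F, M=F — not both ✓
  (7) {U, H, K, M}: 1 true — exactly one ✓
  (8) K=F ⇒ U: vacuous ✓
  (9) M=F ⇒ K: vacuous ✓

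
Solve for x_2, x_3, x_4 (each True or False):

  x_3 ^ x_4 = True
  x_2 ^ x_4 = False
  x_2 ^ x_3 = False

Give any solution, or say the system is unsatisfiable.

UNSATISFIABLE

Adding constraints 1, 2, 3 mod 2: every variable appears an even number of times on the left, so the left side is 0.
But the right sides sum to 1 (mod 2). 0 ≠ 1 — the system is inconsistent.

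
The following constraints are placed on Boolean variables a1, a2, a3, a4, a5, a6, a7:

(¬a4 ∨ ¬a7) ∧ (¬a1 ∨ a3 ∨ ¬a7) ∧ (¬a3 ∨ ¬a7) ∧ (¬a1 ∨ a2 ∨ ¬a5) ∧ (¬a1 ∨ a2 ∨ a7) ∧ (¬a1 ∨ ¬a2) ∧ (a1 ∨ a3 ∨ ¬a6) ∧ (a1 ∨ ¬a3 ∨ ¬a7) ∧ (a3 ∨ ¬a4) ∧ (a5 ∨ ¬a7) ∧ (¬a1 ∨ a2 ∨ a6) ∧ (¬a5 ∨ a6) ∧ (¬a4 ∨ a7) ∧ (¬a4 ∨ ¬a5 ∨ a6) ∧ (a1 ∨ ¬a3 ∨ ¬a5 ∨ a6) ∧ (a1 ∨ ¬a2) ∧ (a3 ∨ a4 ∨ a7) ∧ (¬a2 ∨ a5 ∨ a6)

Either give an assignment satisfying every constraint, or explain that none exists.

Try a1 = True:
  (¬a1 ∨ ¬a2) forces a2 = False.
  (¬a1 ∨ a2 ∨ ¬a5) forces a5 = False.
  (¬a1 ∨ a2 ∨ a7) forces a7 = True.
  clause (a5 ∨ ¬a7) is falsified — backtrack.
So a1 = False.
  then (a1 ∨ ¬a2) forces a2 = False.
Set a3 = True.
  then (¬a3 ∨ ¬a7) forces a7 = False.
  then (¬a4 ∨ a7) forces a4 = False.
Set a5 = False.
Set a6 = False.
All clauses satisfied.

a1 = False, a2 = False, a3 = True, a4 = False, a5 = False, a6 = False, a7 = False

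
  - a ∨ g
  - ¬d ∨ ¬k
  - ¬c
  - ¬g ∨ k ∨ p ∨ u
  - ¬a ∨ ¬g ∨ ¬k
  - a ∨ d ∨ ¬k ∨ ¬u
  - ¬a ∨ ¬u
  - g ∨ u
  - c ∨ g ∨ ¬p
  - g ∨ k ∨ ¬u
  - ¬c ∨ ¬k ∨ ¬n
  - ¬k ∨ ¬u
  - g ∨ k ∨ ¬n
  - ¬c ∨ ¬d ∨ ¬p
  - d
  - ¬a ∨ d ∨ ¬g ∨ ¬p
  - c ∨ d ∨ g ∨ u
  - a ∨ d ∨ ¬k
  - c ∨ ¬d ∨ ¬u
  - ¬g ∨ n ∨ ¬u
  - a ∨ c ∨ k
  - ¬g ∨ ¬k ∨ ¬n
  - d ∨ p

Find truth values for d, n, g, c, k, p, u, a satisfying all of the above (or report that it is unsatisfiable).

d = True, n = True, g = True, c = False, k = False, p = True, u = False, a = True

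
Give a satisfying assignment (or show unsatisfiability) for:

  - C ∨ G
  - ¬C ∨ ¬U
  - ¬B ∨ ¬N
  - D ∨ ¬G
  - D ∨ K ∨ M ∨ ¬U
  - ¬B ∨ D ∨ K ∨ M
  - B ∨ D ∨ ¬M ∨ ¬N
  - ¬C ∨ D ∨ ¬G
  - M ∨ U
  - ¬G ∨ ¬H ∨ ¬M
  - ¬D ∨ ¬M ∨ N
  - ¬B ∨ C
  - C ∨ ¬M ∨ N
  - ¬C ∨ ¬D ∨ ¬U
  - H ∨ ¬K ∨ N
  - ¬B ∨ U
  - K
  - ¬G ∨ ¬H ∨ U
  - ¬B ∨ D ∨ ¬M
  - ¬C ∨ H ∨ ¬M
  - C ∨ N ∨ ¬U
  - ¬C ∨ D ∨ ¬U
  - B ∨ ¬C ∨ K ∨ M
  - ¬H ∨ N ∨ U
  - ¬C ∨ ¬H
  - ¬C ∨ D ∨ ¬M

Unit clause (K) forces K = True.
Try C = True:
  (¬C ∨ ¬U) forces U = False.
  (M ∨ U) forces M = True.
  (¬B ∨ U) forces B = False.
  (¬C ∨ H ∨ ¬M) forces H = True.
  clause (¬C ∨ ¬H) is falsified — backtrack.
So C = False.
  then (C ∨ G) forces G = True.
  then (D ∨ ¬G) forces D = True.
  then (¬B ∨ C) forces B = False.
Set N = True.
Set M = True.
  then (¬G ∨ ¬H ∨ ¬M) forces H = False.
Set U = False.
All clauses satisfied.

C=F, N=T, K=T, M=T, B=F, G=T, U=F, H=F, D=T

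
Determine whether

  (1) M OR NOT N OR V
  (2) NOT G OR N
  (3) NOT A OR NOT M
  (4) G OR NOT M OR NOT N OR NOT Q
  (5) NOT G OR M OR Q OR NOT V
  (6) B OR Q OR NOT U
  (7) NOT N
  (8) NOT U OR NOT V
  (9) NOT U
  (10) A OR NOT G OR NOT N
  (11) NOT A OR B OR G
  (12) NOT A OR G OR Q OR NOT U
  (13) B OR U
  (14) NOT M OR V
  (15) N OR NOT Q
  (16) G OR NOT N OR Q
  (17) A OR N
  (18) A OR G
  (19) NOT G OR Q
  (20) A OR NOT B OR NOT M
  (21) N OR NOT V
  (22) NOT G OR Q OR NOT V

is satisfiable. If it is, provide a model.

Unit clause (NOT N) forces N = False.
Unit clause (NOT U) forces U = False.
In (B OR U) only B is left, so B = True.
In (N OR NOT Q) only NOT Q is left, so Q = False.
In (A OR N) only A is left, so A = True.
In (NOT G OR Q) only NOT G is left, so G = False.
In (N OR NOT V) only NOT V is left, so V = False.
In (NOT A OR NOT M) only NOT M is left, so M = False.
All clauses satisfied.

U=F; V=F; A=T; G=F; N=F; B=T; M=F; Q=F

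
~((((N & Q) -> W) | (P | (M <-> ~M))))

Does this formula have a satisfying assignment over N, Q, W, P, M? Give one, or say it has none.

N = True, Q = True, W = False, P = False, M = False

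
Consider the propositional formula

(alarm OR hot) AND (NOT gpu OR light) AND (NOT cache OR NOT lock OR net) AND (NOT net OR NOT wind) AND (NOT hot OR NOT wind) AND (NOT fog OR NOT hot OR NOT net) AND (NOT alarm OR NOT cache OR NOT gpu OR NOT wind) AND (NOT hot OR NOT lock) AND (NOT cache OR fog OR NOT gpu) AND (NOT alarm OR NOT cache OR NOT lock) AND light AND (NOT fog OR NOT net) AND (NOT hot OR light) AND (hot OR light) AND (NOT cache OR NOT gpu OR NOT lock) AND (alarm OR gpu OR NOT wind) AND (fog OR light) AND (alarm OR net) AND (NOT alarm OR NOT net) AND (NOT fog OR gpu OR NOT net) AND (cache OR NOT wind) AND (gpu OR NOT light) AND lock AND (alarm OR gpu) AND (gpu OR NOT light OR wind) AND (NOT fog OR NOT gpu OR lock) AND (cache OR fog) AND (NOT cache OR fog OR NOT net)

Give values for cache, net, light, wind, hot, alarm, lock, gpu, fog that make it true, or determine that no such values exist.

cache = False; net = False; light = True; wind = False; hot = False; alarm = True; lock = True; gpu = True; fog = True

Unit clause (light) forces light = True.
In (gpu OR NOT light) only gpu is left, so gpu = True.
Unit clause (lock) forces lock = True.
In (NOT hot OR NOT lock) only NOT hot is left, so hot = False.
In (NOT cache OR NOT gpu OR NOT lock) only NOT cache is left, so cache = False.
In (cache OR NOT wind) only NOT wind is left, so wind = False.
In (cache OR fog) only fog is left, so fog = True.
In (alarm OR hot) only alarm is left, so alarm = True.
In (NOT fog OR NOT net) only NOT net is left, so net = False.
All clauses satisfied.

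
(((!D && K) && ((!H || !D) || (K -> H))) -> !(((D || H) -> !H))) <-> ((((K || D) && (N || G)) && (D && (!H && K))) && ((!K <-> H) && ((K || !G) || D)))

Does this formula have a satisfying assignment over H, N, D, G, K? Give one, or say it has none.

H = False; N = True; D = True; G = True; K = True

  (((!D && K) && ((!H || !D) || (K -> H))) -> !(((D || H) -> !H))) <-> ((((K || D) && (N || G)) && (D && (!H && K))) && ((!K <-> H) && ((K || !G) || D))) = True
    ((!D && K) && ((!H || !D) || (K -> H))) -> !(((D || H) -> !H)) = True
      (!D && K) && ((!H || !D) || (K -> H)) = False
        !D && K = False
          !D = False
        (!H || !D) || (K -> H) = True
          !H || !D = True
            !H = True
            !D = False
          K -> H = False
      !(((D || H) -> !H)) = False
        (D || H) -> !H = True
          D || H = True
          !H = True
    (((K || D) && (N || G)) && (D && (!H && K))) && ((!K <-> H) && ((K || !G) || D)) = True
      ((K || D) && (N || G)) && (D && (!H && K)) = True
        (K || D) && (N || G) = True
          K || D = True
          N || G = True
        D && (!H && K) = True
          !H && K = True
            !H = True
      (!K <-> H) && ((K || !G) || D) = True
        !K <-> H = True
          !K = False
        (K || !G) || D = True
          K || !G = True
            !G = False
The formula evaluates to True.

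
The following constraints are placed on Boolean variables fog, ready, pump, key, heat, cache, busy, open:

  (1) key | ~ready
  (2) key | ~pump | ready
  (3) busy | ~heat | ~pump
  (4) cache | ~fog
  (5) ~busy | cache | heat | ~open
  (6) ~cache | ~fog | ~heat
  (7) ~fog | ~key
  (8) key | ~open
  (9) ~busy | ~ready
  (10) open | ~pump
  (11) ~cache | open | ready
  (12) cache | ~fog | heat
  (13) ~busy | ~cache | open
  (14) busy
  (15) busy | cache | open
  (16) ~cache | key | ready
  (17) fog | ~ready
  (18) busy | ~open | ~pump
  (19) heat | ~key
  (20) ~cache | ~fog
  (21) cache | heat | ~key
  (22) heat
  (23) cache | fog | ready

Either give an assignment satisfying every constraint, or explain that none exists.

Unit clause (busy) forces busy = True.
Unit clause (heat) forces heat = True.
In (~busy | ~ready) only ~ready is left, so ready = False.
Try fog = True:
  (cache | ~fog) forces cache = True.
  clause (~cache | ~fog | ~heat) is falsified — backtrack.
So fog = False.
  then (cache | fog | ready) forces cache = True.
  then (~cache | open | ready) forces open = True.
  then (~cache | key | ready) forces key = True.
Set pump = True.
All clauses satisfied.

fog: False, ready: False, pump: True, key: True, heat: True, cache: True, busy: True, open: True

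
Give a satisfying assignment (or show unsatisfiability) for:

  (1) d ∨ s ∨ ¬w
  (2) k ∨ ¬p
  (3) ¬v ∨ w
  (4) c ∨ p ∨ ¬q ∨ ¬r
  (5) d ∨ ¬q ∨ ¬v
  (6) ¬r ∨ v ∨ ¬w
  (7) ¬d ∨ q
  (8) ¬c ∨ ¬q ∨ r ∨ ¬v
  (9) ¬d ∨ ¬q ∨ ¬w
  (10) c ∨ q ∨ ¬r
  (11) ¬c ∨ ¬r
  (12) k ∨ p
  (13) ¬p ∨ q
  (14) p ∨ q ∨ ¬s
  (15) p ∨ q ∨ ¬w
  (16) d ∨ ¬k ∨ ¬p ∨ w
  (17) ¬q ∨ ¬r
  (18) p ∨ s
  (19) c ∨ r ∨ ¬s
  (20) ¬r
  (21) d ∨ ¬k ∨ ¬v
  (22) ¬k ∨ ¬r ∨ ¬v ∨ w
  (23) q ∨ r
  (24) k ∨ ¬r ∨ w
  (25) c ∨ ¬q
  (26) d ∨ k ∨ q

r = False, q = True, w = False, d = False, v = False, s = True, p = False, c = True, k = True

Unit clause (¬r) forces r = False.
In (q ∨ r) only q is left, so q = True.
In (c ∨ ¬q) only c is left, so c = True.
In (¬c ∨ ¬q ∨ r ∨ ¬v) only ¬v is left, so v = False.
Set w = False.
Set d = False.
Try s = False:
  (p ∨ s) forces p = True.
  (k ∨ ¬p) forces k = True.
  clause (d ∨ ¬k ∨ ¬p ∨ w) is falsified — backtrack.
So s = True.
Set p = False.
  then (k ∨ p) forces k = True.
All clauses satisfied.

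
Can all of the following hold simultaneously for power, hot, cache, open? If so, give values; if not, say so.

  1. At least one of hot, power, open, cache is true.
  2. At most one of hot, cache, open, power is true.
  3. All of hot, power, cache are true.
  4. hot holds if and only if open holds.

Case power = True:
  (2) with power=T forces hot = False.
  Constraint (3) is violated (hot=F) — contradiction.
Case power = False:
  Constraint (3) is violated (power=F) — contradiction.
Both cases fail — unsatisfiable.

No satisfying assignment exists.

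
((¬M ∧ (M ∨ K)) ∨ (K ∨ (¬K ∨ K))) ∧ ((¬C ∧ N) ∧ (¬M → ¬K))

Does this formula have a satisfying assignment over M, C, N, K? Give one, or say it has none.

M = True; C = False; N = True; K = False

  (¬M ∧ (M ∨ K)) ∨ (K ∨ (¬K ∨ K)) = True
    ¬M ∧ (M ∨ K) = False
      ¬M = False
      M ∨ K = True
    K ∨ (¬K ∨ K) = True
      ¬K ∨ K = True
        ¬K = True
  (¬C ∧ N) ∧ (¬M → ¬K) = True
    ¬C ∧ N = True
      ¬C = True
    ¬M → ¬K = True
      ¬M = False
      ¬K = True
Both conjuncts True, so the formula holds.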